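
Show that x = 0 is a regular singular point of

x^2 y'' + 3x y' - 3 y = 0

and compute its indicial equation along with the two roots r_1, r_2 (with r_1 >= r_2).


Divide by x^2 to reach normal form y'' + P_1(x) y' + P_2(x) y = 0 with P_1(x) = 3/x and P_2(x) = -3/x^2.
x = 0 is a singular point because the y'-coefficient 3/x has a pole at x = 0 and the y-coefficient -3/x^2 has a pole at x = 0.
It is a regular singular point because x P_1(x) = p(x) = 3 and x^2 P_2(x) = q(x) = -3 are polynomials, hence analytic at x = 0.
p(0) = 3,  q(0) = -3.
Indicial equation: r(r-1) + p(0) r + q(0) = 0, i.e. r^2 + (p(0) - 1) r + q(0) = 0, i.e. r^2 + 2 r - 3 = 0.
Discriminant: (2)^2 - 4(-3) = 16, so r = (-2 ± 4)/2.
Solving: r_1 = 1, r_2 = -3.

indicial: r^2 + 2 r - 3 = 0; roots r_1 = 1, r_2 = -3


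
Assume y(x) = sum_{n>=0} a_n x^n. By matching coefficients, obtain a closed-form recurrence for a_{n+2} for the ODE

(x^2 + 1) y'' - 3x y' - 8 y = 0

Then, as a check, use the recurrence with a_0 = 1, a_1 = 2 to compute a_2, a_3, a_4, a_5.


Substitute y = sum_n a_n x^n.
(1 + 1 x^2) y'' contributes (n+2)(n+1) a_{n+2} + n(n-1) a_n at x^n.
-3 x y'(x) contributes -3 n a_n at x^n.
-8 y(x) contributes -8 a_n at x^n.
Matching x^n: (n+2)(n+1) a_{n+2} + (n(n-1) - 3 n - 8) a_n = 0.
Thus a_{n+2} = (-n(n-1) + 3 n + 8) / ((n+1)(n+2)) * a_n.

Check with a_0 = 1, a_1 = 2 (apply the recurrence for n = 0, 1, 2, 3): a_0 = 1, a_1 = 2, a_2 = 4, a_3 = 11/3, a_4 = 4, a_5 = 121/60.

a_(n+2) = (-n(n-1) + 3 n + 8) / ((n+1)(n+2)) * a_n; check: a_0 = 1, a_1 = 2, a_2 = 4, a_3 = 11/3, a_4 = 4, a_5 = 121/60


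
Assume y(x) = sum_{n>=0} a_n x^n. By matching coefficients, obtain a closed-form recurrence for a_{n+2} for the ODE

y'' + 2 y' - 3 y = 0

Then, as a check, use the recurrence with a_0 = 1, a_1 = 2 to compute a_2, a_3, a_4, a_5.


Substitute y = sum_n a_n x^n.
y''(x) has coefficient (n+2)(n+1) a_{n+2} at x^n;
2 y'(x) has coefficient 2 (n+1) a_{n+1} at x^n;
-3 y(x) has coefficient -3 a_n at x^n.
Matching x^n: (n+2)(n+1) a_{n+2} + 2 (n+1) a_{n+1} - 3 a_n = 0.
Thus a_{n+2} = [-2 (n+1) a_{n+1} + 3 a_n] / ((n+1)(n+2)).

Check with a_0 = 1, a_1 = 2 (apply the recurrence for n = 0, 1, 2, 3): a_0 = 1, a_1 = 2, a_2 = -1/2, a_3 = 4/3, a_4 = -19/24, a_5 = 31/60.

a_(n+2) = [-2 (n+1) a_(n+1) + 3 a_n] / ((n+1)(n+2)); check: a_0 = 1, a_1 = 2, a_2 = -1/2, a_3 = 4/3, a_4 = -19/24, a_5 = 31/60


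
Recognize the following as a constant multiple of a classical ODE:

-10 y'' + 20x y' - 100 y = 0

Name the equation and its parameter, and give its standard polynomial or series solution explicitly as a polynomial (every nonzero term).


All three coefficients share the factor -10; dividing through by -10 gives  y'' - 2x y' + 10 y = 0.
This matches the Hermite equation y'' - 2x y' + 2n y = 0 with 2n = 10, so n = 5; the polynomial solution is H_5(x).
With y = sum_k a_k x^k, matching x^k gives (k+2)(k+1) a_{k+2} = 2(k - n) a_k = 2(k - 5) a_k. The right side vanishes at k = 5, so the series with the parity of 5 terminates at degree 5.
Standard normalization: leading coefficient of H_n is 2^n, so a_5 = 2^5 = 32. Work downward with a_k = (k+1)(k+2) a_{k+2} / (2(k - n)):
  a_3 = (4)(5)(32) / (2(3 - 5)) = 640/(-4) = -160
  a_1 = (2)(3)(-160) / (2(1 - 5)) = -960/(-8) = 120
Hence H_5(x) = 32 x^5 - 160 x^3 + 120 x.

H_5(x); series = 32 x^5 - 160 x^3 + 120 x


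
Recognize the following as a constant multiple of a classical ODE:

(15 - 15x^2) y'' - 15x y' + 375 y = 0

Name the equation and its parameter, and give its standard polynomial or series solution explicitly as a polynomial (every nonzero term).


All three coefficients share the factor 15; dividing through by 15 gives  (1 - x^2) y'' - x y' + 25 y = 0.
This matches the Chebyshev equation (1 - x^2) y'' - x y' + n^2 y = 0 (note the -x y' term, not -2x y') with n^2 = 25, so n = 5; the polynomial solution is T_5(x).
With y = sum_k a_k x^k, matching x^k gives (k+2)(k+1) a_{k+2} = (k^2 - n^2) a_k = (k - 5)(k + 5) a_k. The right side vanishes at k = 5, so the series with the parity of 5 terminates at degree 5.
Standard normalization: leading coefficient of T_n is 2^(n-1), so a_5 = 2^4 = 16. Work downward with a_k = (k+1)(k+2) a_{k+2} / ((k - 5)(k + 5)):
  a_3 = (4)(5)(16) / ((3 - 5)(3 + 5)) = 320/(-16) = -20
  a_1 = (2)(3)(-20) / ((1 - 5)(1 + 5)) = -120/(-24) = 5
Hence T_5(x) = 16 x^5 - 20 x^3 + 5 x.

T_5(x); series = 16 x^5 - 20 x^3 + 5 x


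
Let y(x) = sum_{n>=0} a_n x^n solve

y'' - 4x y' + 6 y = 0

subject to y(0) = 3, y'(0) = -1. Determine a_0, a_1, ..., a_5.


Ansatz: y(x) = sum_{n>=0} a_n x^n, so y'(x) = sum_{n>=1} n a_n x^(n-1) and y''(x) = sum_{n>=2} n(n-1) a_n x^(n-2).
Substitute into P(x) y'' + Q(x) y' + R(x) y = 0 with P(x) = 1, Q(x) = -4x, R(x) = 6, and match powers of x.
Initial conditions: a_0 = 3, a_1 = -1.
Setting the coefficient of each power of x to zero and solving order by order (substituting the coefficients already found):
  x^0: 2 a_2 + 6 a_0 = 0  ->  2 a_2 = -6 a_0 = -18  ->  a_2 = -9
  x^1: 6 a_3 + 2 a_1 = 0  ->  6 a_3 = -2 a_1 = 2  ->  a_3 = 1/3
  x^2: 12 a_4 - 2 a_2 = 0  ->  12 a_4 = 2 a_2 = -18  ->  a_4 = -3/2
  x^3: 20 a_5 - 6 a_3 = 0  ->  20 a_5 = 6 a_3 = 2  ->  a_5 = 1/10
Truncated series: y(x) = 3 - x - 9 x^2 + (1/3) x^3 - (3/2) x^4 + (1/10) x^5 + O(x^6).

a_0 = 3; a_1 = -1; a_2 = -9; a_3 = 1/3; a_4 = -3/2; a_5 = 1/10


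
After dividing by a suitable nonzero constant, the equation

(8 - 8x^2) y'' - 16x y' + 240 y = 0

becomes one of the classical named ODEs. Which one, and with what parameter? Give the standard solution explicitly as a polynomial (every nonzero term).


All three coefficients share the factor 8; dividing through by 8 gives  (1 - x^2) y'' - 2x y' + 30 y = 0.
This matches the Legendre equation (1 - x^2) y'' - 2x y' + n(n+1) y = 0 (note the -2x y' term) with n(n+1) = 30, so n = 5; the polynomial solution is P_5(x).
With y = sum_k a_k x^k, matching x^k gives (k+2)(k+1) a_{k+2} = [k(k+1) - n(n+1)] a_k = (k - 5)(k + 6) a_k. The right side vanishes at k = 5, so the series with the parity of 5 terminates at degree 5.
Standard normalization (P_n(1) = 1): leading coefficient (2n)!/(2^n (n!)^2) = 3628800/(32*14400) = 63/8, so a_5 = 63/8. Work downward with a_k = (k+1)(k+2) a_{k+2} / ((k - 5)(k + 6)):
  a_3 = (4)(5)(63/8) / ((3 - 5)(3 + 6)) = (315/2)/(-18) = -35/4
  a_1 = (2)(3)(-35/4) / ((1 - 5)(1 + 6)) = (-105/2)/(-28) = 15/8
Hence P_5(x) = 63 x^5/8 - 35 x^3/4 + 15 x/8.

P_5(x); series = 63 x^5/8 - 35 x^3/4 + 15 x/8


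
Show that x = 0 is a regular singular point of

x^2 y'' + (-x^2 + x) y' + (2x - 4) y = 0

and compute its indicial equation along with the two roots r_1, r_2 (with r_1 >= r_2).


Divide by x^2 to reach normal form y'' + P_1(x) y' + P_2(x) y = 0 with P_1(x) = -1 + 1/x and P_2(x) = 2/x - 4/x^2.
x = 0 is a singular point because the y'-coefficient -1 + 1/x has a pole at x = 0 and the y-coefficient 2/x - 4/x^2 has a pole at x = 0.
It is a regular singular point because x P_1(x) = p(x) = 1 - x and x^2 P_2(x) = q(x) = 2x - 4 are polynomials, hence analytic at x = 0.
p(0) = 1,  q(0) = -4.
Indicial equation: r(r-1) + p(0) r + q(0) = 0, i.e. r^2 + (p(0) - 1) r + q(0) = 0, i.e. r^2 - 4 = 0.
Discriminant: (0)^2 - 4(-4) = 16, so r = (0 ± 4)/2.
Solving: r_1 = 2, r_2 = -2.

indicial: r^2 - 4 = 0; roots r_1 = 2, r_2 = -2


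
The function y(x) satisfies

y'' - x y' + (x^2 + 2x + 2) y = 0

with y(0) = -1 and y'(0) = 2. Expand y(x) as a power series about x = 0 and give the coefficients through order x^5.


Ansatz: y(x) = sum_{n>=0} a_n x^n, so y'(x) = sum_{n>=1} n a_n x^(n-1) and y''(x) = sum_{n>=2} n(n-1) a_n x^(n-2).
Substitute into P(x) y'' + Q(x) y' + R(x) y = 0 with P(x) = 1, Q(x) = -x, R(x) = x^2 + 2x + 2, and match powers of x.
Initial conditions: a_0 = -1, a_1 = 2.
Setting the coefficient of each power of x to zero and solving order by order (substituting the coefficients already found):
  x^0: 2 a_2 + 2 a_0 = 0  ->  2 a_2 = -2 a_0 = 2  ->  a_2 = 1
  x^1: 6 a_3 + a_1 + 2 a_0 = 0  ->  6 a_3 = -a_1 - 2 a_0 = 0  ->  a_3 = 0
  x^2: 12 a_4 + 2 a_1 + a_0 = 0  ->  12 a_4 = -2 a_1 - a_0 = -3  ->  a_4 = -1/4
  x^3: 20 a_5 - a_3 + 2 a_2 + a_1 = 0  ->  20 a_5 = a_3 - 2 a_2 - a_1 = -4  ->  a_5 = -1/5
Truncated series: y(x) = -1 + 2 x + x^2 - (1/4) x^4 - (1/5) x^5 + O(x^6).

a_0 = -1; a_1 = 2; a_2 = 1; a_3 = 0; a_4 = -1/4; a_5 = -1/5


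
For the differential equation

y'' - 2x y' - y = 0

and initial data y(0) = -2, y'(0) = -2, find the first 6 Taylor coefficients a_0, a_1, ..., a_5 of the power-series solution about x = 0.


Ansatz: y(x) = sum_{n>=0} a_n x^n, so y'(x) = sum_{n>=1} n a_n x^(n-1) and y''(x) = sum_{n>=2} n(n-1) a_n x^(n-2).
Substitute into P(x) y'' + Q(x) y' + R(x) y = 0 with P(x) = 1, Q(x) = -2x, R(x) = -1, and match powers of x.
Initial conditions: a_0 = -2, a_1 = -2.
Setting the coefficient of each power of x to zero and solving order by order (substituting the coefficients already found):
  x^0: 2 a_2 - a_0 = 0  ->  2 a_2 = a_0 = -2  ->  a_2 = -1
  x^1: 6 a_3 - 3 a_1 = 0  ->  6 a_3 = 3 a_1 = -6  ->  a_3 = -1
  x^2: 12 a_4 - 5 a_2 = 0  ->  12 a_4 = 5 a_2 = -5  ->  a_4 = -5/12
  x^3: 20 a_5 - 7 a_3 = 0  ->  20 a_5 = 7 a_3 = -7  ->  a_5 = -7/20
Truncated series: y(x) = -2 - 2 x - x^2 - x^3 - (5/12) x^4 - (7/20) x^5 + O(x^6).

a_0 = -2; a_1 = -2; a_2 = -1; a_3 = -1; a_4 = -5/12; a_5 = -7/20


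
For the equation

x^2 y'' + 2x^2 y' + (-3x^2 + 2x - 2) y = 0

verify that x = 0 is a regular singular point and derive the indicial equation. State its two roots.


Divide by x^2 to reach normal form y'' + P_1(x) y' + P_2(x) y = 0 with P_1(x) = 2 and P_2(x) = -3 + 2/x - 2/x^2.
x = 0 is a singular point because the y-coefficient -3 + 2/x - 2/x^2 has a pole at x = 0.
It is a regular singular point because x P_1(x) = p(x) = 2x and x^2 P_2(x) = q(x) = -3x^2 + 2x - 2 are polynomials, hence analytic at x = 0.
p(0) = 0,  q(0) = -2.
Indicial equation: r(r-1) + p(0) r + q(0) = 0, i.e. r^2 + (p(0) - 1) r + q(0) = 0, i.e. r^2 - 1 r - 2 = 0.
Discriminant: (-1)^2 - 4(-2) = 9, so r = (1 ± 3)/2.
Solving: r_1 = 2, r_2 = -1.

indicial: r^2 - 1 r - 2 = 0; roots r_1 = 2, r_2 = -1


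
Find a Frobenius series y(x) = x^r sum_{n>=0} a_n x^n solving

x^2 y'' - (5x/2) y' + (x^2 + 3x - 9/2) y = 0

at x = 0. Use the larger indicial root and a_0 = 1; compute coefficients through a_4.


Write in Frobenius form y'' + (p(x)/x) y' + (q(x)/x^2) y = 0:
  p(x) = -5/2,  q(x) = x^2 + 3x - 9/2.
Indicial equation: r(r-1) + (-5/2) r + (-9/2) = 0 -> roots r_1 = 9/2, r_2 = -1.
Take r = r_1 = 9/2. Let y(x) = x^r sum_{n>=0} a_n x^n with a_0 = 1.
Substitute y = x^r sum a_n x^n and match x^{r+n}. The recurrence is
  D(n) a_n + 3 a_{n-1} + 1 a_{n-2} = 0,  where D(n) = (r+n)(r+n-1) + (-5/2)(r+n) + (-9/2).
  a_n = [-3 a_{n-1} - 1 a_{n-2}] / D(n).
Since the indicial polynomial factors as (r - r_1)(r - r_2), D(n) = (r_1 + n - r_1)(r_1 + n - r_2) = n(n + 11/2).
Evaluating step by step (a_0 = 1):
  n = 1: D(1) = 1(1 + 11/2) = 13/2; numerator = -3(1) = -3; a_1 = (-3)/(13/2) = -6/13
  n = 2: D(2) = 2(2 + 11/2) = 15; numerator = -3(-6/13) - 1(1) = 5/13; a_2 = (5/13)/(15) = 1/39
  n = 3: D(3) = 3(3 + 11/2) = 51/2; numerator = -3(1/39) - 1(-6/13) = 5/13; a_3 = (5/13)/(51/2) = 10/663
  n = 4: D(4) = 4(4 + 11/2) = 38; numerator = -3(10/663) - 1(1/39) = -47/663; a_4 = (-47/663)/(38) = -47/25194

r = 9/2; a_0 = 1; a_1 = -6/13; a_2 = 1/39; a_3 = 10/663; a_4 = -47/25194


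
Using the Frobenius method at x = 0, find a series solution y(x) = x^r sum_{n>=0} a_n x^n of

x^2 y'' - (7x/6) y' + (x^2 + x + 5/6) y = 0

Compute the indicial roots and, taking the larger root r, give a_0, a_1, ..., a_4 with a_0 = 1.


Write in Frobenius form y'' + (p(x)/x) y' + (q(x)/x^2) y = 0:
  p(x) = -7/6,  q(x) = x^2 + x + 5/6.
Indicial equation: r(r-1) + (-7/6) r + (5/6) = 0 -> roots r_1 = 5/3, r_2 = 1/2.
Take r = r_1 = 5/3. Let y(x) = x^r sum_{n>=0} a_n x^n with a_0 = 1.
Substitute y = x^r sum a_n x^n and match x^{r+n}. The recurrence is
  D(n) a_n + 1 a_{n-1} + 1 a_{n-2} = 0,  where D(n) = (r+n)(r+n-1) + (-7/6)(r+n) + (5/6).
  a_n = [-1 a_{n-1} - 1 a_{n-2}] / D(n).
Since the indicial polynomial factors as (r - r_1)(r - r_2), D(n) = (r_1 + n - r_1)(r_1 + n - r_2) = n(n + 7/6).
Evaluating step by step (a_0 = 1):
  n = 1: D(1) = 1(1 + 7/6) = 13/6; numerator = -1(1) = -1; a_1 = (-1)/(13/6) = -6/13
  n = 2: D(2) = 2(2 + 7/6) = 19/3; numerator = -1(-6/13) - 1(1) = -7/13; a_2 = (-7/13)/(19/3) = -21/247
  n = 3: D(3) = 3(3 + 7/6) = 25/2; numerator = -1(-21/247) - 1(-6/13) = 135/247; a_3 = (135/247)/(25/2) = 54/1235
  n = 4: D(4) = 4(4 + 7/6) = 62/3; numerator = -1(54/1235) - 1(-21/247) = 51/1235; a_4 = (51/1235)/(62/3) = 153/76570

r = 5/3; a_0 = 1; a_1 = -6/13; a_2 = -21/247; a_3 = 54/1235; a_4 = 153/76570


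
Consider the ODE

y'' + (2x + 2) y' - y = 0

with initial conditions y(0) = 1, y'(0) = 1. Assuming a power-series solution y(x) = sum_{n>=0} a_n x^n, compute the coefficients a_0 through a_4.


Ansatz: y(x) = sum_{n>=0} a_n x^n, so y'(x) = sum_{n>=1} n a_n x^(n-1) and y''(x) = sum_{n>=2} n(n-1) a_n x^(n-2).
Substitute into P(x) y'' + Q(x) y' + R(x) y = 0 with P(x) = 1, Q(x) = 2x + 2, R(x) = -1, and match powers of x.
Initial conditions: a_0 = 1, a_1 = 1.
Setting the coefficient of each power of x to zero and solving order by order (substituting the coefficients already found):
  x^0: 2 a_2 + 2 a_1 - a_0 = 0  ->  2 a_2 = -2 a_1 + a_0 = -1  ->  a_2 = -1/2
  x^1: 6 a_3 + 4 a_2 + a_1 = 0  ->  6 a_3 = -4 a_2 - a_1 = 1  ->  a_3 = 1/6
  x^2: 12 a_4 + 6 a_3 + 3 a_2 = 0  ->  12 a_4 = -6 a_3 - 3 a_2 = 1/2  ->  a_4 = 1/24
Truncated series: y(x) = 1 + x - (1/2) x^2 + (1/6) x^3 + (1/24) x^4 + O(x^5).

a_0 = 1; a_1 = 1; a_2 = -1/2; a_3 = 1/6; a_4 = 1/24


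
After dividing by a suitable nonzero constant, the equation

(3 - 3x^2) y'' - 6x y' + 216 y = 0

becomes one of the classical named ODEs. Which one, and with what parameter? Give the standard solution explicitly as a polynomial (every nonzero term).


All three coefficients share the factor 3; dividing through by 3 gives  (1 - x^2) y'' - 2x y' + 72 y = 0.
This matches the Legendre equation (1 - x^2) y'' - 2x y' + n(n+1) y = 0 (note the -2x y' term) with n(n+1) = 72, so n = 8; the polynomial solution is P_8(x).
With y = sum_k a_k x^k, matching x^k gives (k+2)(k+1) a_{k+2} = [k(k+1) - n(n+1)] a_k = (k - 8)(k + 9) a_k. The right side vanishes at k = 8, so the series with the parity of 8 terminates at degree 8.
Standard normalization (P_n(1) = 1): leading coefficient (2n)!/(2^n (n!)^2) = 20922789888000/(256*1625702400) = 6435/128, so a_8 = 6435/128. Work downward with a_k = (k+1)(k+2) a_{k+2} / ((k - 8)(k + 9)):
  a_6 = (7)(8)(6435/128) / ((6 - 8)(6 + 9)) = (45045/16)/(-30) = -3003/32
  a_4 = (5)(6)(-3003/32) / ((4 - 8)(4 + 9)) = (-45045/16)/(-52) = 3465/64
  a_2 = (3)(4)(3465/64) / ((2 - 8)(2 + 9)) = (10395/16)/(-66) = -315/32
  a_0 = (1)(2)(-315/32) / ((0 - 8)(0 + 9)) = (-315/16)/(-72) = 35/128
Hence P_8(x) = 6435 x^8/128 - 3003 x^6/32 + 3465 x^4/64 - 315 x^2/32 + 35/128.

P_8(x); series = 6435 x^8/128 - 3003 x^6/32 + 3465 x^4/64 - 315 x^2/32 + 35/128


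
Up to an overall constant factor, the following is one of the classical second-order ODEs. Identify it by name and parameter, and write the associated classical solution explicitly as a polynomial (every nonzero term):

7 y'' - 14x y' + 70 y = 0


All three coefficients share the factor 7; dividing through by 7 gives  y'' - 2x y' + 10 y = 0.
This matches the Hermite equation y'' - 2x y' + 2n y = 0 with 2n = 10, so n = 5; the polynomial solution is H_5(x).
With y = sum_k a_k x^k, matching x^k gives (k+2)(k+1) a_{k+2} = 2(k - n) a_k = 2(k - 5) a_k. The right side vanishes at k = 5, so the series with the parity of 5 terminates at degree 5.
Standard normalization: leading coefficient of H_n is 2^n, so a_5 = 2^5 = 32. Work downward with a_k = (k+1)(k+2) a_{k+2} / (2(k - n)):
  a_3 = (4)(5)(32) / (2(3 - 5)) = 640/(-4) = -160
  a_1 = (2)(3)(-160) / (2(1 - 5)) = -960/(-8) = 120
Hence H_5(x) = 32 x^5 - 160 x^3 + 120 x.

H_5(x); series = 32 x^5 - 160 x^3 + 120 x


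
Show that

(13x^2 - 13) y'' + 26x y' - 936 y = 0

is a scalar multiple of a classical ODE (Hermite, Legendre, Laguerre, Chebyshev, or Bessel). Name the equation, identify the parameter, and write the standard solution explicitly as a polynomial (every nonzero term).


All three coefficients share the factor -13; dividing through by -13 gives  (1 - x^2) y'' - 2x y' + 72 y = 0.
This matches the Legendre equation (1 - x^2) y'' - 2x y' + n(n+1) y = 0 (note the -2x y' term) with n(n+1) = 72, so n = 8; the polynomial solution is P_8(x).
With y = sum_k a_k x^k, matching x^k gives (k+2)(k+1) a_{k+2} = [k(k+1) - n(n+1)] a_k = (k - 8)(k + 9) a_k. The right side vanishes at k = 8, so the series with the parity of 8 terminates at degree 8.
Standard normalization (P_n(1) = 1): leading coefficient (2n)!/(2^n (n!)^2) = 20922789888000/(256*1625702400) = 6435/128, so a_8 = 6435/128. Work downward with a_k = (k+1)(k+2) a_{k+2} / ((k - 8)(k + 9)):
  a_6 = (7)(8)(6435/128) / ((6 - 8)(6 + 9)) = (45045/16)/(-30) = -3003/32
  a_4 = (5)(6)(-3003/32) / ((4 - 8)(4 + 9)) = (-45045/16)/(-52) = 3465/64
  a_2 = (3)(4)(3465/64) / ((2 - 8)(2 + 9)) = (10395/16)/(-66) = -315/32
  a_0 = (1)(2)(-315/32) / ((0 - 8)(0 + 9)) = (-315/16)/(-72) = 35/128
Hence P_8(x) = 6435 x^8/128 - 3003 x^6/32 + 3465 x^4/64 - 315 x^2/32 + 35/128.

P_8(x); series = 6435 x^8/128 - 3003 x^6/32 + 3465 x^4/64 - 315 x^2/32 + 35/128


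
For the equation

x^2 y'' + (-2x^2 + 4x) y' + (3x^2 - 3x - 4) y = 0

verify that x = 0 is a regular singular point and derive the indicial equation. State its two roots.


Divide by x^2 to reach normal form y'' + P_1(x) y' + P_2(x) y = 0 with P_1(x) = -2 + 4/x and P_2(x) = 3 - 3/x - 4/x^2.
x = 0 is a singular point because the y'-coefficient -2 + 4/x has a pole at x = 0 and the y-coefficient 3 - 3/x - 4/x^2 has a pole at x = 0.
It is a regular singular point because x P_1(x) = p(x) = 4 - 2x and x^2 P_2(x) = q(x) = 3x^2 - 3x - 4 are polynomials, hence analytic at x = 0.
p(0) = 4,  q(0) = -4.
Indicial equation: r(r-1) + p(0) r + q(0) = 0, i.e. r^2 + (p(0) - 1) r + q(0) = 0, i.e. r^2 + 3 r - 4 = 0.
Discriminant: (3)^2 - 4(-4) = 25, so r = (-3 ± 5)/2.
Solving: r_1 = 1, r_2 = -4.

indicial: r^2 + 3 r - 4 = 0; roots r_1 = 1, r_2 = -4


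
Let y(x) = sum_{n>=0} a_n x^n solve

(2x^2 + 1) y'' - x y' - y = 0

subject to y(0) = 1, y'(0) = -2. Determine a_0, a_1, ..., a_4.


Ansatz: y(x) = sum_{n>=0} a_n x^n, so y'(x) = sum_{n>=1} n a_n x^(n-1) and y''(x) = sum_{n>=2} n(n-1) a_n x^(n-2).
Substitute into P(x) y'' + Q(x) y' + R(x) y = 0 with P(x) = 2x^2 + 1, Q(x) = -x, R(x) = -1, and match powers of x.
Initial conditions: a_0 = 1, a_1 = -2.
Setting the coefficient of each power of x to zero and solving order by order (substituting the coefficients already found):
  x^0: 2 a_2 - a_0 = 0  ->  2 a_2 = a_0 = 1  ->  a_2 = 1/2
  x^1: 6 a_3 - 2 a_1 = 0  ->  6 a_3 = 2 a_1 = -4  ->  a_3 = -2/3
  x^2: 12 a_4 + a_2 = 0  ->  12 a_4 = -a_2 = -1/2  ->  a_4 = -1/24
Truncated series: y(x) = 1 - 2 x + (1/2) x^2 - (2/3) x^3 - (1/24) x^4 + O(x^5).

a_0 = 1; a_1 = -2; a_2 = 1/2; a_3 = -2/3; a_4 = -1/24


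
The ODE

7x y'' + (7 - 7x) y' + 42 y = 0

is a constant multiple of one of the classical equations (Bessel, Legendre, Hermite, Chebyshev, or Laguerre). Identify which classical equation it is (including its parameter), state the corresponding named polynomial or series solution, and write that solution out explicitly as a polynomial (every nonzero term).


All three coefficients share the factor 7; dividing through by 7 gives  x y'' + (1 - x) y' + 6 y = 0.
This matches the Laguerre equation x y'' + (1 - x) y' + n y = 0 with n = 6; the polynomial solution is L_6(x).
With y = sum_k a_k x^k, matching x^k gives (k+1)k a_{k+1} + (k+1) a_{k+1} - k a_k + n a_k = 0, i.e. (k+1)^2 a_{k+1} = (k - n) a_k = (k - 6) a_k. The right side vanishes at k = 6, so the series terminates at degree 6.
Standard normalization L_n(0) = 1 gives a_0 = 1. Work upward with a_{k+1} = (k - 6) a_k / (k+1)^2:
  a_1 = (0 - 6)(1) / 1^2 = -6/1 = -6
  a_2 = (1 - 6)(-6) / 2^2 = 30/4 = 15/2
  a_3 = (2 - 6)(15/2) / 3^2 = -30/9 = -10/3
  a_4 = (3 - 6)(-10/3) / 4^2 = 10/16 = 5/8
  a_5 = (4 - 6)(5/8) / 5^2 = (-5/4)/25 = -1/20
  a_6 = (5 - 6)(-1/20) / 6^2 = (1/20)/36 = 1/720
Hence L_6(x) = x^6/720 - x^5/20 + 5 x^4/8 - 10 x^3/3 + 15 x^2/2 - 6 x + 1.

L_6(x); series = x^6/720 - x^5/20 + 5 x^4/8 - 10 x^3/3 + 15 x^2/2 - 6 x + 1


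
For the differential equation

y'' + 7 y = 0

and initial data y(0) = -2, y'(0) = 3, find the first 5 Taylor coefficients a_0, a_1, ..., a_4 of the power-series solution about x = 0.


Ansatz: y(x) = sum_{n>=0} a_n x^n, so y'(x) = sum_{n>=1} n a_n x^(n-1) and y''(x) = sum_{n>=2} n(n-1) a_n x^(n-2).
Substitute into P(x) y'' + Q(x) y' + R(x) y = 0 with P(x) = 1, Q(x) = 0, R(x) = 7, and match powers of x.
Initial conditions: a_0 = -2, a_1 = 3.
Setting the coefficient of each power of x to zero and solving order by order (substituting the coefficients already found):
  x^0: 2 a_2 + 7 a_0 = 0  ->  2 a_2 = -7 a_0 = 14  ->  a_2 = 7
  x^1: 6 a_3 + 7 a_1 = 0  ->  6 a_3 = -7 a_1 = -21  ->  a_3 = -7/2
  x^2: 12 a_4 + 7 a_2 = 0  ->  12 a_4 = -7 a_2 = -49  ->  a_4 = -49/12
Truncated series: y(x) = -2 + 3 x + 7 x^2 - (7/2) x^3 - (49/12) x^4 + O(x^5).

a_0 = -2; a_1 = 3; a_2 = 7; a_3 = -7/2; a_4 = -49/12


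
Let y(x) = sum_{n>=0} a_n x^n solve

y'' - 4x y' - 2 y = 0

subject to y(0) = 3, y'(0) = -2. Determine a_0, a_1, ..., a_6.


Ansatz: y(x) = sum_{n>=0} a_n x^n, so y'(x) = sum_{n>=1} n a_n x^(n-1) and y''(x) = sum_{n>=2} n(n-1) a_n x^(n-2).
Substitute into P(x) y'' + Q(x) y' + R(x) y = 0 with P(x) = 1, Q(x) = -4x, R(x) = -2, and match powers of x.
Initial conditions: a_0 = 3, a_1 = -2.
Setting the coefficient of each power of x to zero and solving order by order (substituting the coefficients already found):
  x^0: 2 a_2 - 2 a_0 = 0  ->  2 a_2 = 2 a_0 = 6  ->  a_2 = 3
  x^1: 6 a_3 - 6 a_1 = 0  ->  6 a_3 = 6 a_1 = -12  ->  a_3 = -2
  x^2: 12 a_4 - 10 a_2 = 0  ->  12 a_4 = 10 a_2 = 30  ->  a_4 = 5/2
  x^3: 20 a_5 - 14 a_3 = 0  ->  20 a_5 = 14 a_3 = -28  ->  a_5 = -7/5
  x^4: 30 a_6 - 18 a_4 = 0  ->  30 a_6 = 18 a_4 = 45  ->  a_6 = 3/2
Truncated series: y(x) = 3 - 2 x + 3 x^2 - 2 x^3 + (5/2) x^4 - (7/5) x^5 + (3/2) x^6 + O(x^7).

a_0 = 3; a_1 = -2; a_2 = 3; a_3 = -2; a_4 = 5/2; a_5 = -7/5; a_6 = 3/2


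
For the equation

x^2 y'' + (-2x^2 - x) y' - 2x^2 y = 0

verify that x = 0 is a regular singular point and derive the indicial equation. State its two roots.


Divide by x^2 to reach normal form y'' + P_1(x) y' + P_2(x) y = 0 with P_1(x) = -2 - 1/x and P_2(x) = -2.
x = 0 is a singular point because the y'-coefficient -2 - 1/x has a pole at x = 0.
It is a regular singular point because x P_1(x) = p(x) = -2x - 1 and x^2 P_2(x) = q(x) = -2x^2 are polynomials, hence analytic at x = 0.
p(0) = -1,  q(0) = 0.
Indicial equation: r(r-1) + p(0) r + q(0) = 0, i.e. r^2 + (p(0) - 1) r + q(0) = 0, i.e. r^2 - 2 r = 0.
Discriminant: (-2)^2 - 4(0) = 4, so r = (2 ± 2)/2.
Solving: r_1 = 2, r_2 = 0.

indicial: r^2 - 2 r = 0; roots r_1 = 2, r_2 = 0


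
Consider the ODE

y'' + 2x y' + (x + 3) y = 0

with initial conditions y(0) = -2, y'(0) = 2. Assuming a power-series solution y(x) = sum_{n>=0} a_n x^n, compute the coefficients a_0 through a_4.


Ansatz: y(x) = sum_{n>=0} a_n x^n, so y'(x) = sum_{n>=1} n a_n x^(n-1) and y''(x) = sum_{n>=2} n(n-1) a_n x^(n-2).
Substitute into P(x) y'' + Q(x) y' + R(x) y = 0 with P(x) = 1, Q(x) = 2x, R(x) = x + 3, and match powers of x.
Initial conditions: a_0 = -2, a_1 = 2.
Setting the coefficient of each power of x to zero and solving order by order (substituting the coefficients already found):
  x^0: 2 a_2 + 3 a_0 = 0  ->  2 a_2 = -3 a_0 = 6  ->  a_2 = 3
  x^1: 6 a_3 + 5 a_1 + a_0 = 0  ->  6 a_3 = -5 a_1 - a_0 = -8  ->  a_3 = -4/3
  x^2: 12 a_4 + 7 a_2 + a_1 = 0  ->  12 a_4 = -7 a_2 - a_1 = -23  ->  a_4 = -23/12
Truncated series: y(x) = -2 + 2 x + 3 x^2 - (4/3) x^3 - (23/12) x^4 + O(x^5).

a_0 = -2; a_1 = 2; a_2 = 3; a_3 = -4/3; a_4 = -23/12


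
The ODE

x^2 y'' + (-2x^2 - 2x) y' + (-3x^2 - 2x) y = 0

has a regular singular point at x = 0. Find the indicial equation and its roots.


Divide by x^2 to reach normal form y'' + P_1(x) y' + P_2(x) y = 0 with P_1(x) = -2 - 2/x and P_2(x) = -3 - 2/x.
x = 0 is a singular point because the y'-coefficient -2 - 2/x has a pole at x = 0 and the y-coefficient -3 - 2/x has a pole at x = 0.
It is a regular singular point because x P_1(x) = p(x) = -2x - 2 and x^2 P_2(x) = q(x) = -3x^2 - 2x are polynomials, hence analytic at x = 0.
p(0) = -2,  q(0) = 0.
Indicial equation: r(r-1) + p(0) r + q(0) = 0, i.e. r^2 + (p(0) - 1) r + q(0) = 0, i.e. r^2 - 3 r = 0.
Discriminant: (-3)^2 - 4(0) = 9, so r = (3 ± 3)/2.
Solving: r_1 = 3, r_2 = 0.

indicial: r^2 - 3 r = 0; roots r_1 = 3, r_2 = 0


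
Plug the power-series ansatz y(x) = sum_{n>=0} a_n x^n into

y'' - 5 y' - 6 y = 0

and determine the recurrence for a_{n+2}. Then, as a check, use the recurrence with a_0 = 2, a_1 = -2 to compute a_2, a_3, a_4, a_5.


Substitute y = sum_n a_n x^n.
y''(x) has coefficient (n+2)(n+1) a_{n+2} at x^n;
-5 y'(x) has coefficient -5 (n+1) a_{n+1} at x^n;
-6 y(x) has coefficient -6 a_n at x^n.
Matching x^n: (n+2)(n+1) a_{n+2} - 5 (n+1) a_{n+1} - 6 a_n = 0.
Thus a_{n+2} = [5 (n+1) a_{n+1} + 6 a_n] / ((n+1)(n+2)).

Check with a_0 = 2, a_1 = -2 (apply the recurrence for n = 0, 1, 2, 3): a_0 = 2, a_1 = -2, a_2 = 1, a_3 = -1/3, a_4 = 1/12, a_5 = -1/60.

a_(n+2) = [5 (n+1) a_(n+1) + 6 a_n] / ((n+1)(n+2)); check: a_0 = 2, a_1 = -2, a_2 = 1, a_3 = -1/3, a_4 = 1/12, a_5 = -1/60


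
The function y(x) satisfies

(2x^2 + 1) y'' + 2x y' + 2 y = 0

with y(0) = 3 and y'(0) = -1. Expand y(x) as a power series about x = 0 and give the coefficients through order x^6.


Ansatz: y(x) = sum_{n>=0} a_n x^n, so y'(x) = sum_{n>=1} n a_n x^(n-1) and y''(x) = sum_{n>=2} n(n-1) a_n x^(n-2).
Substitute into P(x) y'' + Q(x) y' + R(x) y = 0 with P(x) = 2x^2 + 1, Q(x) = 2x, R(x) = 2, and match powers of x.
Initial conditions: a_0 = 3, a_1 = -1.
Setting the coefficient of each power of x to zero and solving order by order (substituting the coefficients already found):
  x^0: 2 a_2 + 2 a_0 = 0  ->  2 a_2 = -2 a_0 = -6  ->  a_2 = -3
  x^1: 6 a_3 + 4 a_1 = 0  ->  6 a_3 = -4 a_1 = 4  ->  a_3 = 2/3
  x^2: 12 a_4 + 10 a_2 = 0  ->  12 a_4 = -10 a_2 = 30  ->  a_4 = 5/2
  x^3: 20 a_5 + 20 a_3 = 0  ->  20 a_5 = -20 a_3 = -40/3  ->  a_5 = -2/3
  x^4: 30 a_6 + 34 a_4 = 0  ->  30 a_6 = -34 a_4 = -85  ->  a_6 = -17/6
Truncated series: y(x) = 3 - x - 3 x^2 + (2/3) x^3 + (5/2) x^4 - (2/3) x^5 - (17/6) x^6 + O(x^7).

a_0 = 3; a_1 = -1; a_2 = -3; a_3 = 2/3; a_4 = 5/2; a_5 = -2/3; a_6 = -17/6


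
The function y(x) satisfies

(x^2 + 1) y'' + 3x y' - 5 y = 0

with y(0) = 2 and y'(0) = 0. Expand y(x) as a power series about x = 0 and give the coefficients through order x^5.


Ansatz: y(x) = sum_{n>=0} a_n x^n, so y'(x) = sum_{n>=1} n a_n x^(n-1) and y''(x) = sum_{n>=2} n(n-1) a_n x^(n-2).
Substitute into P(x) y'' + Q(x) y' + R(x) y = 0 with P(x) = x^2 + 1, Q(x) = 3x, R(x) = -5, and match powers of x.
Initial conditions: a_0 = 2, a_1 = 0.
Setting the coefficient of each power of x to zero and solving order by order (substituting the coefficients already found):
  x^0: 2 a_2 - 5 a_0 = 0  ->  2 a_2 = 5 a_0 = 10  ->  a_2 = 5
  x^1: 6 a_3 - 2 a_1 = 0  ->  6 a_3 = 2 a_1 = 0  ->  a_3 = 0
  x^2: 12 a_4 + 3 a_2 = 0  ->  12 a_4 = -3 a_2 = -15  ->  a_4 = -5/4
  x^3: 20 a_5 + 10 a_3 = 0  ->  20 a_5 = -10 a_3 = 0  ->  a_5 = 0
Truncated series: y(x) = 2 + 5 x^2 - (5/4) x^4 + O(x^6).

a_0 = 2; a_1 = 0; a_2 = 5; a_3 = 0; a_4 = -5/4; a_5 = 0


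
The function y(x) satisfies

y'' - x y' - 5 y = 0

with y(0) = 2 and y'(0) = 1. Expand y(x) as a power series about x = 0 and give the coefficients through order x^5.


Ansatz: y(x) = sum_{n>=0} a_n x^n, so y'(x) = sum_{n>=1} n a_n x^(n-1) and y''(x) = sum_{n>=2} n(n-1) a_n x^(n-2).
Substitute into P(x) y'' + Q(x) y' + R(x) y = 0 with P(x) = 1, Q(x) = -x, R(x) = -5, and match powers of x.
Initial conditions: a_0 = 2, a_1 = 1.
Setting the coefficient of each power of x to zero and solving order by order (substituting the coefficients already found):
  x^0: 2 a_2 - 5 a_0 = 0  ->  2 a_2 = 5 a_0 = 10  ->  a_2 = 5
  x^1: 6 a_3 - 6 a_1 = 0  ->  6 a_3 = 6 a_1 = 6  ->  a_3 = 1
  x^2: 12 a_4 - 7 a_2 = 0  ->  12 a_4 = 7 a_2 = 35  ->  a_4 = 35/12
  x^3: 20 a_5 - 8 a_3 = 0  ->  20 a_5 = 8 a_3 = 8  ->  a_5 = 2/5
Truncated series: y(x) = 2 + x + 5 x^2 + x^3 + (35/12) x^4 + (2/5) x^5 + O(x^6).

a_0 = 2; a_1 = 1; a_2 = 5; a_3 = 1; a_4 = 35/12; a_5 = 2/5


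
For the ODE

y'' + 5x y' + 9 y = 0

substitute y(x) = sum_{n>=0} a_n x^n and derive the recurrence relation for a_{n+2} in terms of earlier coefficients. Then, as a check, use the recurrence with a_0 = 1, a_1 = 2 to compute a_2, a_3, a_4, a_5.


Substitute y = sum_n a_n x^n.
y''(x) has coefficient (n+2)(n+1) a_{n+2} at x^n;
5 x y'(x) has coefficient 5 n a_n at x^n (shift);
9 y(x) has coefficient 9 a_n at x^n.
Matching x^n: (n+2)(n+1) a_{n+2} + (5n + 9) a_n = 0.
Thus a_{n+2} = (-5n - 9) / ((n+1)(n+2)) * a_n.

Check with a_0 = 1, a_1 = 2 (apply the recurrence for n = 0, 1, 2, 3): a_0 = 1, a_1 = 2, a_2 = -9/2, a_3 = -14/3, a_4 = 57/8, a_5 = 28/5.

a_(n+2) = (-5n - 9) / ((n+1)(n+2)) * a_n; check: a_0 = 1, a_1 = 2, a_2 = -9/2, a_3 = -14/3, a_4 = 57/8, a_5 = 28/5


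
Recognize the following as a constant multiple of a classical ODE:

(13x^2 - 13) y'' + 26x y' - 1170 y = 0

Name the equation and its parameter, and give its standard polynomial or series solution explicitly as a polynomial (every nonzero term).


All three coefficients share the factor -13; dividing through by -13 gives  (1 - x^2) y'' - 2x y' + 90 y = 0.
This matches the Legendre equation (1 - x^2) y'' - 2x y' + n(n+1) y = 0 (note the -2x y' term) with n(n+1) = 90, so n = 9; the polynomial solution is P_9(x).
With y = sum_k a_k x^k, matching x^k gives (k+2)(k+1) a_{k+2} = [k(k+1) - n(n+1)] a_k = (k - 9)(k + 10) a_k. The right side vanishes at k = 9, so the series with the parity of 9 terminates at degree 9.
Standard normalization (P_n(1) = 1): leading coefficient (2n)!/(2^n (n!)^2) = 6402373705728000/(512*131681894400) = 12155/128, so a_9 = 12155/128. Work downward with a_k = (k+1)(k+2) a_{k+2} / ((k - 9)(k + 10)):
  a_7 = (8)(9)(12155/128) / ((7 - 9)(7 + 10)) = (109395/16)/(-34) = -6435/32
  a_5 = (6)(7)(-6435/32) / ((5 - 9)(5 + 10)) = (-135135/16)/(-60) = 9009/64
  a_3 = (4)(5)(9009/64) / ((3 - 9)(3 + 10)) = (45045/16)/(-78) = -1155/32
  a_1 = (2)(3)(-1155/32) / ((1 - 9)(1 + 10)) = (-3465/16)/(-88) = 315/128
Hence P_9(x) = 12155 x^9/128 - 6435 x^7/32 + 9009 x^5/64 - 1155 x^3/32 + 315 x/128.

P_9(x); series = 12155 x^9/128 - 6435 x^7/32 + 9009 x^5/64 - 1155 x^3/32 + 315 x/128


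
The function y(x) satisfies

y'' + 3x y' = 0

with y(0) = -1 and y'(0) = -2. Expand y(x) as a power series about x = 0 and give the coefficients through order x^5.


Ansatz: y(x) = sum_{n>=0} a_n x^n, so y'(x) = sum_{n>=1} n a_n x^(n-1) and y''(x) = sum_{n>=2} n(n-1) a_n x^(n-2).
Substitute into P(x) y'' + Q(x) y' + R(x) y = 0 with P(x) = 1, Q(x) = 3x, R(x) = 0, and match powers of x.
Initial conditions: a_0 = -1, a_1 = -2.
Setting the coefficient of each power of x to zero and solving order by order (substituting the coefficients already found):
  x^0: 2 a_2 = 0  ->  a_2 = 0
  x^1: 6 a_3 + 3 a_1 = 0  ->  6 a_3 = -3 a_1 = 6  ->  a_3 = 1
  x^2: 12 a_4 + 6 a_2 = 0  ->  12 a_4 = -6 a_2 = 0  ->  a_4 = 0
  x^3: 20 a_5 + 9 a_3 = 0  ->  20 a_5 = -9 a_3 = -9  ->  a_5 = -9/20
Truncated series: y(x) = -1 - 2 x + x^3 - (9/20) x^5 + O(x^6).

a_0 = -1; a_1 = -2; a_2 = 0; a_3 = 1; a_4 = 0; a_5 = -9/20


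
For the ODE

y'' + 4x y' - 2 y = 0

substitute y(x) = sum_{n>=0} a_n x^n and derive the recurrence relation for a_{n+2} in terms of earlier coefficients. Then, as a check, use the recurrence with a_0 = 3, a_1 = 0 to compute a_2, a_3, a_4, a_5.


Substitute y = sum_n a_n x^n.
y''(x) has coefficient (n+2)(n+1) a_{n+2} at x^n;
4 x y'(x) has coefficient 4 n a_n at x^n (shift);
-2 y(x) has coefficient -2 a_n at x^n.
Matching x^n: (n+2)(n+1) a_{n+2} + (4n - 2) a_n = 0.
Thus a_{n+2} = (-4n + 2) / ((n+1)(n+2)) * a_n.

Check with a_0 = 3, a_1 = 0 (apply the recurrence for n = 0, 1, 2, 3): a_0 = 3, a_1 = 0, a_2 = 3, a_3 = 0, a_4 = -3/2, a_5 = 0.

a_(n+2) = (-4n + 2) / ((n+1)(n+2)) * a_n; check: a_0 = 3, a_1 = 0, a_2 = 3, a_3 = 0, a_4 = -3/2, a_5 = 0


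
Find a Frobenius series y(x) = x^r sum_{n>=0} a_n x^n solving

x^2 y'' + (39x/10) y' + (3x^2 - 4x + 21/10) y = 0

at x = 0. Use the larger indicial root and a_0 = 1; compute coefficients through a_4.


Write in Frobenius form y'' + (p(x)/x) y' + (q(x)/x^2) y = 0:
  p(x) = 39/10,  q(x) = 3x^2 - 4x + 21/10.
Indicial equation: r(r-1) + (39/10) r + (21/10) = 0 -> roots r_1 = -7/5, r_2 = -3/2.
Take r = r_1 = -7/5. Let y(x) = x^r sum_{n>=0} a_n x^n with a_0 = 1.
Substitute y = x^r sum a_n x^n and match x^{r+n}. The recurrence is
  D(n) a_n - 4 a_{n-1} + 3 a_{n-2} = 0,  where D(n) = (r+n)(r+n-1) + (39/10)(r+n) + (21/10).
  a_n = [4 a_{n-1} - 3 a_{n-2}] / D(n).
Since the indicial polynomial factors as (r - r_1)(r - r_2), D(n) = (r_1 + n - r_1)(r_1 + n - r_2) = n(n + 1/10).
Evaluating step by step (a_0 = 1):
  n = 1: D(1) = 1(1 + 1/10) = 11/10; numerator = 4(1) = 4; a_1 = (4)/(11/10) = 40/11
  n = 2: D(2) = 2(2 + 1/10) = 21/5; numerator = 4(40/11) - 3(1) = 127/11; a_2 = (127/11)/(21/5) = 635/231
  n = 3: D(3) = 3(3 + 1/10) = 93/10; numerator = 4(635/231) - 3(40/11) = 20/231; a_3 = (20/231)/(93/10) = 200/21483
  n = 4: D(4) = 4(4 + 1/10) = 82/5; numerator = 4(200/21483) - 3(635/231) = -25195/3069; a_4 = (-25195/3069)/(82/5) = -125975/251658

r = -7/5; a_0 = 1; a_1 = 40/11; a_2 = 635/231; a_3 = 200/21483; a_4 = -125975/251658


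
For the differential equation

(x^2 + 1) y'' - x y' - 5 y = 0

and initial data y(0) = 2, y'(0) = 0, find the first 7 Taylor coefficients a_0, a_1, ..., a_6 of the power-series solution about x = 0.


Ansatz: y(x) = sum_{n>=0} a_n x^n, so y'(x) = sum_{n>=1} n a_n x^(n-1) and y''(x) = sum_{n>=2} n(n-1) a_n x^(n-2).
Substitute into P(x) y'' + Q(x) y' + R(x) y = 0 with P(x) = x^2 + 1, Q(x) = -x, R(x) = -5, and match powers of x.
Initial conditions: a_0 = 2, a_1 = 0.
Setting the coefficient of each power of x to zero and solving order by order (substituting the coefficients already found):
  x^0: 2 a_2 - 5 a_0 = 0  ->  2 a_2 = 5 a_0 = 10  ->  a_2 = 5
  x^1: 6 a_3 - 6 a_1 = 0  ->  6 a_3 = 6 a_1 = 0  ->  a_3 = 0
  x^2: 12 a_4 - 5 a_2 = 0  ->  12 a_4 = 5 a_2 = 25  ->  a_4 = 25/12
  x^3: 20 a_5 - 2 a_3 = 0  ->  20 a_5 = 2 a_3 = 0  ->  a_5 = 0
  x^4: 30 a_6 + 3 a_4 = 0  ->  30 a_6 = -3 a_4 = -25/4  ->  a_6 = -5/24
Truncated series: y(x) = 2 + 5 x^2 + (25/12) x^4 - (5/24) x^6 + O(x^7).

a_0 = 2; a_1 = 0; a_2 = 5; a_3 = 0; a_4 = 25/12; a_5 = 0; a_6 = -5/24


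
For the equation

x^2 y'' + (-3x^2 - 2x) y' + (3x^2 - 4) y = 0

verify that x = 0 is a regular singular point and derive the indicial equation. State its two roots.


Divide by x^2 to reach normal form y'' + P_1(x) y' + P_2(x) y = 0 with P_1(x) = -3 - 2/x and P_2(x) = 3 - 4/x^2.
x = 0 is a singular point because the y'-coefficient -3 - 2/x has a pole at x = 0 and the y-coefficient 3 - 4/x^2 has a pole at x = 0.
It is a regular singular point because x P_1(x) = p(x) = -3x - 2 and x^2 P_2(x) = q(x) = 3x^2 - 4 are polynomials, hence analytic at x = 0.
p(0) = -2,  q(0) = -4.
Indicial equation: r(r-1) + p(0) r + q(0) = 0, i.e. r^2 + (p(0) - 1) r + q(0) = 0, i.e. r^2 - 3 r - 4 = 0.
Discriminant: (-3)^2 - 4(-4) = 25, so r = (3 ± 5)/2.
Solving: r_1 = 4, r_2 = -1.

indicial: r^2 - 3 r - 4 = 0; roots r_1 = 4, r_2 = -1


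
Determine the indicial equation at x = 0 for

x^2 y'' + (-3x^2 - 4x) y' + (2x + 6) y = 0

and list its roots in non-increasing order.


Divide by x^2 to reach normal form y'' + P_1(x) y' + P_2(x) y = 0 with P_1(x) = -3 - 4/x and P_2(x) = 2/x + 6/x^2.
x = 0 is a singular point because the y'-coefficient -3 - 4/x has a pole at x = 0 and the y-coefficient 2/x + 6/x^2 has a pole at x = 0.
It is a regular singular point because x P_1(x) = p(x) = -3x - 4 and x^2 P_2(x) = q(x) = 2x + 6 are polynomials, hence analytic at x = 0.
p(0) = -4,  q(0) = 6.
Indicial equation: r(r-1) + p(0) r + q(0) = 0, i.e. r^2 + (p(0) - 1) r + q(0) = 0, i.e. r^2 - 5 r + 6 = 0.
Discriminant: (-5)^2 - 4(6) = 1, so r = (5 ± 1)/2.
Solving: r_1 = 3, r_2 = 2.

indicial: r^2 - 5 r + 6 = 0; roots r_1 = 3, r_2 = 2


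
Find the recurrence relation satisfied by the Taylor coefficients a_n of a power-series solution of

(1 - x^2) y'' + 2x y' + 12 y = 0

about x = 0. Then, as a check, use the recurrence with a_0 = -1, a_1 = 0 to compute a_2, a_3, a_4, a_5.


Substitute y = sum_n a_n x^n.
(1 - 1 x^2) y'' contributes (n+2)(n+1) a_{n+2} - n(n-1) a_n at x^n.
2 x y'(x) contributes 2 n a_n at x^n.
12 y(x) contributes 12 a_n at x^n.
Matching x^n: (n+2)(n+1) a_{n+2} + (-n(n-1) + 2 n + 12) a_n = 0.
Thus a_{n+2} = (n(n-1) - 2 n - 12) / ((n+1)(n+2)) * a_n.

Check with a_0 = -1, a_1 = 0 (apply the recurrence for n = 0, 1, 2, 3): a_0 = -1, a_1 = 0, a_2 = 6, a_3 = 0, a_4 = -7, a_5 = 0.

a_(n+2) = (n(n-1) - 2 n - 12) / ((n+1)(n+2)) * a_n; check: a_0 = -1, a_1 = 0, a_2 = 6, a_3 = 0, a_4 = -7, a_5 = 0


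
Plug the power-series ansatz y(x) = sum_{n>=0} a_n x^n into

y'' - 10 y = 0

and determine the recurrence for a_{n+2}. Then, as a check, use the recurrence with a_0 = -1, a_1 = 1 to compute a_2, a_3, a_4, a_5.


Substitute y = sum_n a_n x^n into y'' + (const) y = 0.
y''(x) = sum_{n>=0} (n+2)(n+1) a_{n+2} x^n.
The ODE becomes sum_n [(n+2)(n+1) a_{n+2} - 10 a_n] x^n = 0.
Setting each coefficient to zero gives the recurrence:
  (n+2)(n+1) a_{n+2} - 10 a_n = 0,
  a_{n+2} = 10 / ((n+1)(n+2)) a_n.

Check with a_0 = -1, a_1 = 1 (apply the recurrence for n = 0, 1, 2, 3): a_0 = -1, a_1 = 1, a_2 = -5, a_3 = 5/3, a_4 = -25/6, a_5 = 5/6.

a_{n+2} = 10/((n+1)(n+2)) * a_n; check: a_0 = -1, a_1 = 1, a_2 = -5, a_3 = 5/3, a_4 = -25/6, a_5 = 5/6


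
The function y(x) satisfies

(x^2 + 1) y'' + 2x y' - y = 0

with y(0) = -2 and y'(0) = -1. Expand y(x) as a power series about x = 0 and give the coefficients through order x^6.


Ansatz: y(x) = sum_{n>=0} a_n x^n, so y'(x) = sum_{n>=1} n a_n x^(n-1) and y''(x) = sum_{n>=2} n(n-1) a_n x^(n-2).
Substitute into P(x) y'' + Q(x) y' + R(x) y = 0 with P(x) = x^2 + 1, Q(x) = 2x, R(x) = -1, and match powers of x.
Initial conditions: a_0 = -2, a_1 = -1.
Setting the coefficient of each power of x to zero and solving order by order (substituting the coefficients already found):
  x^0: 2 a_2 - a_0 = 0  ->  2 a_2 = a_0 = -2  ->  a_2 = -1
  x^1: 6 a_3 + a_1 = 0  ->  6 a_3 = -a_1 = 1  ->  a_3 = 1/6
  x^2: 12 a_4 + 5 a_2 = 0  ->  12 a_4 = -5 a_2 = 5  ->  a_4 = 5/12
  x^3: 20 a_5 + 11 a_3 = 0  ->  20 a_5 = -11 a_3 = -11/6  ->  a_5 = -11/120
  x^4: 30 a_6 + 19 a_4 = 0  ->  30 a_6 = -19 a_4 = -95/12  ->  a_6 = -19/72
Truncated series: y(x) = -2 - x - x^2 + (1/6) x^3 + (5/12) x^4 - (11/120) x^5 - (19/72) x^6 + O(x^7).

a_0 = -2; a_1 = -1; a_2 = -1; a_3 = 1/6; a_4 = 5/12; a_5 = -11/120; a_6 = -19/72


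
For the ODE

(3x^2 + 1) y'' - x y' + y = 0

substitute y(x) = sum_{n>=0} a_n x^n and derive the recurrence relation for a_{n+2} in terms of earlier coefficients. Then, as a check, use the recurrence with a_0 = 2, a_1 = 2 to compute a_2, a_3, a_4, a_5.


Substitute y = sum_n a_n x^n.
(1 + 3 x^2) y'' contributes (n+2)(n+1) a_{n+2} + 3 n(n-1) a_n at x^n.
-x y'(x) contributes -n a_n at x^n.
y(x) contributes 1 a_n at x^n.
Matching x^n: (n+2)(n+1) a_{n+2} + (3 n(n-1) - n + 1) a_n = 0.
Thus a_{n+2} = (-3 n(n-1) + n - 1) / ((n+1)(n+2)) * a_n.

Check with a_0 = 2, a_1 = 2 (apply the recurrence for n = 0, 1, 2, 3): a_0 = 2, a_1 = 2, a_2 = -1, a_3 = 0, a_4 = 5/12, a_5 = 0.

a_(n+2) = (-3 n(n-1) + n - 1) / ((n+1)(n+2)) * a_n; check: a_0 = 2, a_1 = 2, a_2 = -1, a_3 = 0, a_4 = 5/12, a_5 = 0


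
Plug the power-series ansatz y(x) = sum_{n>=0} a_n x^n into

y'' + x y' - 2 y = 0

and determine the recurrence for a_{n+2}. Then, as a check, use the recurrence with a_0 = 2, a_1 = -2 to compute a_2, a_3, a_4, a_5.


Substitute y = sum_n a_n x^n.
y''(x) has coefficient (n+2)(n+1) a_{n+2} at x^n;
x y'(x) has coefficient n a_n at x^n (shift);
-2 y(x) has coefficient -2 a_n at x^n.
Matching x^n: (n+2)(n+1) a_{n+2} + (n - 2) a_n = 0.
Thus a_{n+2} = (-n + 2) / ((n+1)(n+2)) * a_n.

Check with a_0 = 2, a_1 = -2 (apply the recurrence for n = 0, 1, 2, 3): a_0 = 2, a_1 = -2, a_2 = 2, a_3 = -1/3, a_4 = 0, a_5 = 1/60.

a_(n+2) = (-n + 2) / ((n+1)(n+2)) * a_n; check: a_0 = 2, a_1 = -2, a_2 = 2, a_3 = -1/3, a_4 = 0, a_5 = 1/60
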